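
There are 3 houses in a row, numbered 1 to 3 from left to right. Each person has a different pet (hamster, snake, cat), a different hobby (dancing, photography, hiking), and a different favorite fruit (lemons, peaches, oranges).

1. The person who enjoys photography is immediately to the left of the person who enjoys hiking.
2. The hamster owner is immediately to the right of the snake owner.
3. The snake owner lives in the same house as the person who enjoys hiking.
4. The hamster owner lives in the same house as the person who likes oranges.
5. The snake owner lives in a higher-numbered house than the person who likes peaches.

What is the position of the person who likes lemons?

2

By clue 3, the snake owner is in house 2.
Clue 3 places the person who enjoys hiking in house 2.
Clue 5: the person who likes peaches is in house 1.
The only pet still possible for house 1 is cat.
So house 3 gets hamster for pet.
So house 3 gets dancing for hobby.
The person who likes oranges is in house 3 (clue 4).
That leaves photography as the hobby for house 1.
The only favorite fruit still possible for house 2 is lemons.
So: house 1 = cat/photography/peaches, house 2 = snake/hiking/lemons, house 3 = hamster/dancing/oranges.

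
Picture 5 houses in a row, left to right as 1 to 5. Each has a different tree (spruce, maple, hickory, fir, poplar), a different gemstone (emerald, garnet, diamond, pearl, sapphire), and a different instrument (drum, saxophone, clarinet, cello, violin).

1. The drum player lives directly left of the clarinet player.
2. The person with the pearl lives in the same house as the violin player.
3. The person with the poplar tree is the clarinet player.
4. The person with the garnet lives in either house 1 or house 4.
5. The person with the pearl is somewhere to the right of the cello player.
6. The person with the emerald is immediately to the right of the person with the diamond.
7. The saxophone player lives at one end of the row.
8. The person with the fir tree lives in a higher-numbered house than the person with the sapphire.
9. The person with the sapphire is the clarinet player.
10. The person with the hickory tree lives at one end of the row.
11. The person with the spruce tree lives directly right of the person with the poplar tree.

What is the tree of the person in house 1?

hickory

The person with the hickory tree is narrowed to house 1 or 5; consider each.
Placing it in house 5 leads to a contradiction, so it's in house 1.
The person with the garnet is narrowed to house 1 or 4; consider each.
Placing it in house 1 leads to a contradiction, so it's in house 4.
That leaves diamond as the gemstone for house 1.
Clue 6: the person with the emerald is in house 2.
House 3 gemstone: only sapphire fits.
House 5 gemstone: only pearl fits.
That leaves cello as the instrument for house 4.
By clue 2, the violin player is in house 5.
Clue 9 places the clarinet player in house 3.
House 2's instrument must be drum (nothing else left).
Clue 3: the person with the poplar tree is in house 3.
Clue 11 places the person with the spruce tree in house 4.
The only tree still possible for house 2 is maple.
The only tree still possible for house 5 is fir.
House 1's instrument must be saxophone (nothing else left).
So: house 1 = hickory/diamond/saxophone, house 2 = maple/emerald/drum, house 3 = poplar/sapphire/clarinet, house 4 = spruce/garnet/cello, house 5 = fir/pearl/violin.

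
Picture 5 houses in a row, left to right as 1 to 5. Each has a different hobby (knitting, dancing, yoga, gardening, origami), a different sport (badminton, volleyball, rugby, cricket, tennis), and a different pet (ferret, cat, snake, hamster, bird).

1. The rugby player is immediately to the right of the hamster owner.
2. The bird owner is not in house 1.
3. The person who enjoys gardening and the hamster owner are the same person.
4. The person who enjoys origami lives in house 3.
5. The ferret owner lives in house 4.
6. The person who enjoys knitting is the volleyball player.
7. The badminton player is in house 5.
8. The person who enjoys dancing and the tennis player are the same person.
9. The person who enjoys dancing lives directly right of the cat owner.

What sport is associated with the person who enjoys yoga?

badminton

From clue 4, the person who enjoys origami must be in house 3.
By clue 5, the ferret owner is in house 4.
The badminton player is in house 5 (clue 7).
House 5's hobby must be yoga (nothing else left).
The person who enjoys dancing is narrowed to house 2 or 4; consider each.
Placing it in house 2 leads to a contradiction, so it's in house 4.
The tennis player is in house 4 (clue 8).
Clue 9: the cat owner is in house 3.
The person who enjoys gardening is narrowed to house 1 or 2; consider each.
Placing it in house 1 leads to a contradiction, so it's in house 2.
Clue 3: the hamster owner is in house 2.
House 1's hobby must be knitting (nothing else left).
So house 1 gets snake for pet.
That leaves bird as the pet for house 5.
The rugby player is in house 3 (clue 1).
Clue 6: the volleyball player is in house 1.
The only sport still possible for house 2 is cricket.
So: house 1 = knitting/volleyball/snake, house 2 = gardening/cricket/hamster, house 3 = origami/rugby/cat, house 4 = dancing/tennis/ferret, house 5 = yoga/badminton/bird.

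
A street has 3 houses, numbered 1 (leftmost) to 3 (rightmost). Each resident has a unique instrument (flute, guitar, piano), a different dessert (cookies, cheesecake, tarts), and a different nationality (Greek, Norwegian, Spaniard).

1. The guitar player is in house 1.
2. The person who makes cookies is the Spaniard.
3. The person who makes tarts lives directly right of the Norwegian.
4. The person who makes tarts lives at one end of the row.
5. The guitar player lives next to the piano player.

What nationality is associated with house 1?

Spaniard

The guitar player is in house 1 (clue 1).
From clue 4, the person who makes tarts must be in house 3.
Clue 5 places the piano player in house 2.
That leaves flute as the instrument for house 3.
From clue 3, the Norwegian must be in house 2.
The only nationality still possible for house 1 is Spaniard.
The only nationality still possible for house 3 is Greek.
From clue 2, the person who makes cookies must be in house 1.
House 2's dessert must be cheesecake (nothing else left).
So: house 1 = guitar/cookies/Spaniard, house 2 = piano/cheesecake/Norwegian, house 3 = flute/tarts/Greek.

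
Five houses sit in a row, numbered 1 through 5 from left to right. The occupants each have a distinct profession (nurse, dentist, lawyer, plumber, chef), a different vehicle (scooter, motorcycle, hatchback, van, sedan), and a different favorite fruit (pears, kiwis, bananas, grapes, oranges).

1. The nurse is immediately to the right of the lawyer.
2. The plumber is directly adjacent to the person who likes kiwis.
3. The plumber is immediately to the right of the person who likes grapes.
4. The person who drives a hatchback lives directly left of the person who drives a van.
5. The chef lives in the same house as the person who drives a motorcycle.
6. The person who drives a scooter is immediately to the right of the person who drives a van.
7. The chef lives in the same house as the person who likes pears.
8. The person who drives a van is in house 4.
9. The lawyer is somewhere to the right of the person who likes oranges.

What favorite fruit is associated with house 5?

From clue 8, the person who drives a van must be in house 4.
From clue 4, the person who drives a hatchback must be in house 3.
Clue 6: the person who drives a scooter is in house 5.
The chef is narrowed to house 1 or 2; consider each.
Placing it in house 2 leads to a contradiction, so it's in house 1.
Clue 5 places the person who drives a motorcycle in house 1.
From clue 7, the person who likes pears must be in house 1.
So house 2 gets sedan for vehicle.
That leaves dentist as the profession for house 2.
The lawyer is narrowed to house 3 or 4; consider each.
Placing it in house 3 leads to a contradiction, so it's in house 4.
By clue 1, the nurse is in house 5.
So house 3 gets plumber for profession.
The person who likes grapes is in house 2 (clue 3).
That leaves oranges as the favorite fruit for house 3.
So house 5 gets bananas for favorite fruit.
House 4's favorite fruit must be kiwis (nothing else left).
So: house 1 = chef/motorcycle/pears, house 2 = dentist/sedan/grapes, house 3 = plumber/hatchback/oranges, house 4 = lawyer/van/kiwis, house 5 = nurse/scooter/bananas.

bananas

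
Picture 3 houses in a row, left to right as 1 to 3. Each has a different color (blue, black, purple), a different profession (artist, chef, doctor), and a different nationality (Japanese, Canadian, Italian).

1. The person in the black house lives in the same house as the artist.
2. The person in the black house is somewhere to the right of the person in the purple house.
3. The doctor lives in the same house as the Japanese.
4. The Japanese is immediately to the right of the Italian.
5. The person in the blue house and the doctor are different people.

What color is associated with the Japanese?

House 1 profession: only chef fits.
The person in the black house is narrowed to house 2 or 3; consider each.
Placing it in house 2 leads to a contradiction, so it's in house 3.
Clue 1: the artist is in house 3.
The only profession still possible for house 2 is doctor.
By clue 3, the Japanese is in house 2.
Clue 4 places the Italian in house 1.
From clue 5, the person in the blue house must be in house 1.
House 2's color must be purple (nothing else left).
House 3's nationality must be Canadian (nothing else left).
So: house 1 = blue/chef/Italian, house 2 = purple/doctor/Japanese, house 3 = black/artist/Canadian.

purple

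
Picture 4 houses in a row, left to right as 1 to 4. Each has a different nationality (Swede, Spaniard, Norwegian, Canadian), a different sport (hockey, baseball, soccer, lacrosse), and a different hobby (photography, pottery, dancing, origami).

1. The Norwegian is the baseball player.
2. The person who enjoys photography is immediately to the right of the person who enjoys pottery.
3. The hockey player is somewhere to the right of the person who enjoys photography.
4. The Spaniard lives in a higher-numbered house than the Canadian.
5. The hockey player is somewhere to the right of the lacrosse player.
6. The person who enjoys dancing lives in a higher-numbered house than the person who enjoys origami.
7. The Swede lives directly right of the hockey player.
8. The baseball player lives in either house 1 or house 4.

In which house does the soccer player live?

The Swede is in house 4 (clue 7).
By clue 7, the hockey player is in house 3.
So house 4 gets dancing for hobby.
By clue 1, the Norwegian is in house 1.
Clue 1: the baseball player is in house 1.
The person who enjoys photography is in house 2 (clue 3).
The only nationality still possible for house 2 is Canadian.
That leaves Spaniard as the nationality for house 3.
House 2's sport must be lacrosse (nothing else left).
House 4 sport: only soccer fits.
House 1's hobby must be pottery (nothing else left).
House 3's hobby must be origami (nothing else left).
So: house 1 = Norwegian/baseball/pottery, house 2 = Canadian/lacrosse/photography, house 3 = Spaniard/hockey/origami, house 4 = Swede/soccer/dancing.

4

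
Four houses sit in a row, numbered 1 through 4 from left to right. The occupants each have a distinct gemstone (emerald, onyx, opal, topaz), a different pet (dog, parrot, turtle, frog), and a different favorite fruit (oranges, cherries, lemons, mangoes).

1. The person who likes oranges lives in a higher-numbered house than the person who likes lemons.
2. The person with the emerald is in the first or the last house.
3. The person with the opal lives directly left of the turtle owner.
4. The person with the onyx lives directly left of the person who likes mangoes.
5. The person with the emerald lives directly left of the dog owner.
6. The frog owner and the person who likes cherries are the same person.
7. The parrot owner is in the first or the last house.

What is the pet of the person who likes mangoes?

parrot

The person with the emerald is in house 1 (clue 5).
From clue 5, the dog owner must be in house 2.
House 4's gemstone must be topaz (nothing else left).
The person with the onyx is narrowed to house 2 or 3; consider each.
Placing it in house 2 leads to a contradiction, so it's in house 3.
By clue 4, the person who likes mangoes is in house 4.
That leaves opal as the gemstone for house 2.
By clue 3, the turtle owner is in house 3.
The only pet still possible for house 1 is frog.
House 4's pet must be parrot (nothing else left).
Clue 6: the person who likes cherries is in house 1.
House 2's favorite fruit must be lemons (nothing else left).
The only favorite fruit still possible for house 3 is oranges.
So: house 1 = emerald/frog/cherries, house 2 = opal/dog/lemons, house 3 = onyx/turtle/oranges, house 4 = topaz/parrot/mangoes.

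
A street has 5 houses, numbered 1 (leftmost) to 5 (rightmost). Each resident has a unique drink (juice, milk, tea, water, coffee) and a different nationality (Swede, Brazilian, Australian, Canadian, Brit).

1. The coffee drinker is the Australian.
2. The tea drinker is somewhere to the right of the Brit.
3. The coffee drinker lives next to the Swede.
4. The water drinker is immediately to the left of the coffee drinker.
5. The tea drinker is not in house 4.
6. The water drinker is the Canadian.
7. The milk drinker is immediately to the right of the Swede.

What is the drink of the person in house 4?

milk

The tea drinker is narrowed to house 2 or 3 or 5; consider each.
Placing it in house 2 and house 3 leads to a contradiction, so it's in house 5.
That leaves Brazilian as the nationality for house 5.
The coffee drinker is narrowed to house 2 or 3 or 4; consider each.
Placing it in house 3 and house 4 leads to a contradiction, so it's in house 2.
Clue 1 places the Australian in house 2.
Clue 4: the water drinker is in house 1.
From clue 6, the Canadian must be in house 1.
House 3 drink: only juice fits.
That leaves milk as the drink for house 4.
House 4 nationality: only Brit fits.
House 3 nationality: only Swede fits.
So: house 1 = water/Canadian, house 2 = coffee/Australian, house 3 = juice/Swede, house 4 = milk/Brit, house 5 = tea/Brazilian.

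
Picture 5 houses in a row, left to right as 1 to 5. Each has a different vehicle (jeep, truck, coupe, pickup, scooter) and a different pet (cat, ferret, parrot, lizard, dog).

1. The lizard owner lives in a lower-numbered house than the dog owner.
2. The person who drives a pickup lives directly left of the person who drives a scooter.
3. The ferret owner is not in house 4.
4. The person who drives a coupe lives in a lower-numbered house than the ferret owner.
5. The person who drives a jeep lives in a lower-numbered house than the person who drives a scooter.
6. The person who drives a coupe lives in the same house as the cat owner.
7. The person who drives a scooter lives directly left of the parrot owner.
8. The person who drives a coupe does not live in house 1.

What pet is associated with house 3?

ferret

The only vehicle still possible for house 5 is truck.
The only pet still possible for house 1 is lizard.
The ferret owner is narrowed to house 3 or 5; consider each.
Placing it in house 5 leads to a contradiction, so it's in house 3.
Clue 4 places the person who drives a coupe in house 2.
Clue 6: the cat owner is in house 2.
The only vehicle still possible for house 4 is scooter.
From clue 2, the person who drives a pickup must be in house 3.
The parrot owner is in house 5 (clue 7).
The only vehicle still possible for house 1 is jeep.
That leaves dog as the pet for house 4.
So: house 1 = jeep/lizard, house 2 = coupe/cat, house 3 = pickup/ferret, house 4 = scooter/dog, house 5 = truck/parrot.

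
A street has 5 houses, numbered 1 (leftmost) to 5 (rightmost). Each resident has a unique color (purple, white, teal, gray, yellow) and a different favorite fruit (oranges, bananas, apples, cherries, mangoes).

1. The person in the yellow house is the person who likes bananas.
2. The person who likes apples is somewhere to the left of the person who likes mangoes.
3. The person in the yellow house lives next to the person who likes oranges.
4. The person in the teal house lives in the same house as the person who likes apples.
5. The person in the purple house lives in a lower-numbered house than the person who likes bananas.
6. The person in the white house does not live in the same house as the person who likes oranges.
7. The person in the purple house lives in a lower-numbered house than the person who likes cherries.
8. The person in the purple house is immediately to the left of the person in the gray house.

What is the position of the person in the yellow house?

The person in the gray house is narrowed to house 2 or 3 or 4 or 5; consider each.
Placing it in house 2 and house 4 and house 5 leads to a contradiction, so it's in house 3.
The person in the purple house is in house 2 (clue 8).
House 1 favorite fruit: only apples fits.
That leaves mangoes as the favorite fruit for house 2.
Clue 4: the person in the teal house is in house 1.
The person in the white house is narrowed to house 4 or 5; consider each.
Placing it in house 4 leads to a contradiction, so it's in house 5.
That leaves yellow as the color for house 4.
The person who likes bananas is in house 4 (clue 1).
From clue 3, the person who likes oranges must be in house 3.
The only favorite fruit still possible for house 5 is cherries.
So: house 1 = teal/apples, house 2 = purple/mangoes, house 3 = gray/oranges, house 4 = yellow/bananas, house 5 = white/cherries.

4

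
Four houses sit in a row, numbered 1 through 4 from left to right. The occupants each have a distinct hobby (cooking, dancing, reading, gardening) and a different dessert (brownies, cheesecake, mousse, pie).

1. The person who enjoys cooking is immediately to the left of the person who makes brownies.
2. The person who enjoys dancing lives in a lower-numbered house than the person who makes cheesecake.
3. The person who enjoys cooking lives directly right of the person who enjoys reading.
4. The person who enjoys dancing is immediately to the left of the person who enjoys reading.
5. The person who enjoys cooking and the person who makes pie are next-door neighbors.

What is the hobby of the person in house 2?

Clue 4 places the person who enjoys dancing in house 1.
Clue 4: the person who enjoys reading is in house 2.
House 4 hobby: only gardening fits.
Clue 1 places the person who makes brownies in house 4.
So house 3 gets cooking for hobby.
So house 1 gets mousse for dessert.
House 2 dessert: only pie fits.
The only dessert still possible for house 3 is cheesecake.
So: house 1 = dancing/mousse, house 2 = reading/pie, house 3 = cooking/cheesecake, house 4 = gardening/brownies.

reading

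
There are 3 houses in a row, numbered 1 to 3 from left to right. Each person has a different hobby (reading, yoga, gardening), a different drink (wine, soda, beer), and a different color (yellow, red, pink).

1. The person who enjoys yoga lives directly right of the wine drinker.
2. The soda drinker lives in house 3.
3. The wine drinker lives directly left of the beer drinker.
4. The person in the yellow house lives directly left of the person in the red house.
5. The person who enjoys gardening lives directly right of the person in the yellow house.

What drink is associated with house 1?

wine

From clue 2, the soda drinker must be in house 3.
The only hobby still possible for house 1 is reading.
The only drink still possible for house 1 is wine.
House 2's drink must be beer (nothing else left).
From clue 1, the person who enjoys yoga must be in house 2.
House 3 hobby: only gardening fits.
The person in the yellow house is in house 2 (clue 5).
The only color still possible for house 1 is pink.
That leaves red as the color for house 3.
So: house 1 = reading/wine/pink, house 2 = yoga/beer/yellow, house 3 = gardening/soda/red.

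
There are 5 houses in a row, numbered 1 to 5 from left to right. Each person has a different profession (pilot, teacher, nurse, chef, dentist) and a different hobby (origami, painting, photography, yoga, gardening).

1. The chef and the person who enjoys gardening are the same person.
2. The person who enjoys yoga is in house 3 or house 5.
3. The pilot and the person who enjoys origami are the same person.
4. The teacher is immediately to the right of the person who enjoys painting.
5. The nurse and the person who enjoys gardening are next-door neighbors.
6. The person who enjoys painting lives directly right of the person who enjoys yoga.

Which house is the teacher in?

By clue 6, the person who enjoys painting is in house 4.
From clue 6, the person who enjoys yoga must be in house 3.
The teacher is in house 5 (clue 4).
House 4's profession must be dentist (nothing else left).
So house 5 gets photography for hobby.
So house 3 gets nurse for profession.
By clue 5, the person who enjoys gardening is in house 2.
So house 1 gets origami for hobby.
The chef is in house 2 (clue 1).
The pilot is in house 1 (clue 3).
So: house 1 = pilot/origami, house 2 = chef/gardening, house 3 = nurse/yoga, house 4 = dentist/painting, house 5 = teacher/photography.

5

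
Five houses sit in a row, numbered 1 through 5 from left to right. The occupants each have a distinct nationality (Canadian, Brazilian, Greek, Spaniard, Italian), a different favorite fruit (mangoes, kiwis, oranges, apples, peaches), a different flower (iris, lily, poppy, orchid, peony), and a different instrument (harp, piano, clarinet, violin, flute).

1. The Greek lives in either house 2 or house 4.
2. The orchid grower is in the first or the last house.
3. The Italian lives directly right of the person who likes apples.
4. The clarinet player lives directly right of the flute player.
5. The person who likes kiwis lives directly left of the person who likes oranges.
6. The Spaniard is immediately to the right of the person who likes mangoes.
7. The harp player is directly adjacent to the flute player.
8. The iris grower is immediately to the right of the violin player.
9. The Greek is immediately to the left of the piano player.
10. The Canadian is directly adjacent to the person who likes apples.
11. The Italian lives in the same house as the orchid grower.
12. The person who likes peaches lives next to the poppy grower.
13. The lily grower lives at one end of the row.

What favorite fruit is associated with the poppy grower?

From clue 11, the Italian must be in house 5.
The orchid grower is in house 5 (clue 11).
Clue 3 places the person who likes apples in house 4.
By clue 10, the Canadian is in house 3.
The only nationality still possible for house 1 is Brazilian.
House 1 flower: only lily fits.
So house 5 gets peaches for favorite fruit.
The poppy grower is in house 4 (clue 12).
The Greek is narrowed to house 2 or 4; consider each.
Placing it in house 2 leads to a contradiction, so it's in house 4.
Clue 9 places the piano player in house 5.
The only nationality still possible for house 2 is Spaniard.
From clue 6, the person who likes mangoes must be in house 1.
That leaves kiwis as the favorite fruit for house 2.
So house 3 gets oranges for favorite fruit.
The iris grower is narrowed to house 2 or 3; consider each.
Placing it in house 3 leads to a contradiction, so it's in house 2.
Clue 8: the violin player is in house 1.
That leaves peony as the flower for house 3.
The clarinet player is narrowed to house 3 or 4; consider each.
Placing it in house 3 leads to a contradiction, so it's in house 4.
By clue 4, the flute player is in house 3.
That leaves harp as the instrument for house 2.
So: house 1 = Brazilian/mangoes/lily/violin, house 2 = Spaniard/kiwis/iris/harp, house 3 = Canadian/oranges/peony/flute, house 4 = Greek/apples/poppy/clarinet, house 5 = Italian/peaches/orchid/piano.

apples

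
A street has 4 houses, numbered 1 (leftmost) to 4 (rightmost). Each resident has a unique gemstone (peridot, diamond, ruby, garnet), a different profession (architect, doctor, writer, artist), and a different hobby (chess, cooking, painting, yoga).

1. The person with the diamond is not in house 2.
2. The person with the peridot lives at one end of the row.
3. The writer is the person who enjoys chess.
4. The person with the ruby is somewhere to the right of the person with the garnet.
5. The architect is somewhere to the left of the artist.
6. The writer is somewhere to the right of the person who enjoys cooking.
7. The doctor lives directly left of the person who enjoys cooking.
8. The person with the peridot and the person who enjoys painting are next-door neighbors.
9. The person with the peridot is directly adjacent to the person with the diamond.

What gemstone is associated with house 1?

garnet

Clue 9 places the person with the peridot in house 4.
Clue 9 places the person with the diamond in house 3.
The only gemstone still possible for house 1 is garnet.
House 2 gemstone: only ruby fits.
The person who enjoys painting is in house 3 (clue 8).
House 1 hobby: only yoga fits.
So house 4 gets chess for hobby.
Clue 3: the writer is in house 4.
The doctor is in house 1 (clue 7).
House 2's hobby must be cooking (nothing else left).
By clue 5, the architect is in house 2.
By clue 5, the artist is in house 3.
So: house 1 = garnet/doctor/yoga, house 2 = ruby/architect/cooking, house 3 = diamond/artist/painting, house 4 = peridot/writer/chess.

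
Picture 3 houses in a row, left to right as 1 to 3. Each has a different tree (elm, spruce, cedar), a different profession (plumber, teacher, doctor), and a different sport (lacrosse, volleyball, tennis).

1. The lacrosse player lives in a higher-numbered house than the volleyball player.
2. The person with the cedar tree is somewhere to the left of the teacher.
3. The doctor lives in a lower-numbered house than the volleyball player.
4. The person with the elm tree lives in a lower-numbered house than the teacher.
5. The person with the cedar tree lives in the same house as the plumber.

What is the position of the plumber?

2

Clue 3 places the doctor in house 1.
Clue 3: the volleyball player is in house 2.
So house 3 gets spruce for tree.
The only profession still possible for house 3 is teacher.
House 1's sport must be tennis (nothing else left).
The only sport still possible for house 3 is lacrosse.
From clue 5, the person with the cedar tree must be in house 2.
That leaves elm as the tree for house 1.
That leaves plumber as the profession for house 2.
So: house 1 = elm/doctor/tennis, house 2 = cedar/plumber/volleyball, house 3 = spruce/teacher/lacrosse.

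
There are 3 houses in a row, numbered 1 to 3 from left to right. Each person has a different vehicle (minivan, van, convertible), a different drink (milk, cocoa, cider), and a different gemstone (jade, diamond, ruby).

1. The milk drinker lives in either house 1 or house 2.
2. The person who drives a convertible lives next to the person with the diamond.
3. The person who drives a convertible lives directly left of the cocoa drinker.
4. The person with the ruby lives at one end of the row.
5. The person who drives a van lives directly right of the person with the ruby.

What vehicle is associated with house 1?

convertible

The person who drives a van is in house 2 (clue 5).
By clue 5, the person with the ruby is in house 1.
House 1's vehicle must be convertible (nothing else left).
That leaves minivan as the vehicle for house 3.
Clue 2 places the person with the diamond in house 2.
By clue 3, the cocoa drinker is in house 2.
House 3 drink: only cider fits.
House 3's gemstone must be jade (nothing else left).
House 1's drink must be milk (nothing else left).
So: house 1 = convertible/milk/ruby, house 2 = van/cocoa/diamond, house 3 = minivan/cider/jade.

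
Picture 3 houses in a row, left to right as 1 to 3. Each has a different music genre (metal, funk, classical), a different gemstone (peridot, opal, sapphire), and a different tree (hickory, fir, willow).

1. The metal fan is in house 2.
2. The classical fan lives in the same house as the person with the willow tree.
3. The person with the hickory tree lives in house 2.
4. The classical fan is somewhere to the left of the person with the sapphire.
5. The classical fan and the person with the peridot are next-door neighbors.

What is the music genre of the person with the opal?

Clue 1: the metal fan is in house 2.
The person with the hickory tree is in house 2 (clue 3).
That leaves classical as the music genre for house 1.
House 3 music genre: only funk fits.
By clue 2, the person with the willow tree is in house 1.
Clue 5 places the person with the peridot in house 2.
House 1 gemstone: only opal fits.
House 3's gemstone must be sapphire (nothing else left).
House 3's tree must be fir (nothing else left).
So: house 1 = classical/opal/willow, house 2 = metal/peridot/hickory, house 3 = funk/sapphire/fir.

classical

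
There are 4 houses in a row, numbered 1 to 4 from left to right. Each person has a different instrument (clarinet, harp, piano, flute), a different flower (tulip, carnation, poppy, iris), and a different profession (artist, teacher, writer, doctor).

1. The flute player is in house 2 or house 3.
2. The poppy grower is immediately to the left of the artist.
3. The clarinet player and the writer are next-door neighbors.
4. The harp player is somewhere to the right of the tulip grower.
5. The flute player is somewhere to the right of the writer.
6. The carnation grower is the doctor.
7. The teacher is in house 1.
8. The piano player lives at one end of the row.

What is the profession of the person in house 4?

doctor

By clue 7, the teacher is in house 1.
That leaves writer as the profession for house 2.
The flute player is in house 3 (clue 5).
So house 2 gets harp for instrument.
House 4 instrument: only piano fits.
From clue 4, the tulip grower must be in house 1.
That leaves clarinet as the instrument for house 1.
The carnation grower is narrowed to house 3 or 4; consider each.
Placing it in house 3 leads to a contradiction, so it's in house 4.
The doctor is in house 4 (clue 6).
The only profession still possible for house 3 is artist.
By clue 2, the poppy grower is in house 2.
That leaves iris as the flower for house 3.
So: house 1 = clarinet/tulip/teacher, house 2 = harp/poppy/writer, house 3 = flute/iris/artist, house 4 = piano/carnation/doctor.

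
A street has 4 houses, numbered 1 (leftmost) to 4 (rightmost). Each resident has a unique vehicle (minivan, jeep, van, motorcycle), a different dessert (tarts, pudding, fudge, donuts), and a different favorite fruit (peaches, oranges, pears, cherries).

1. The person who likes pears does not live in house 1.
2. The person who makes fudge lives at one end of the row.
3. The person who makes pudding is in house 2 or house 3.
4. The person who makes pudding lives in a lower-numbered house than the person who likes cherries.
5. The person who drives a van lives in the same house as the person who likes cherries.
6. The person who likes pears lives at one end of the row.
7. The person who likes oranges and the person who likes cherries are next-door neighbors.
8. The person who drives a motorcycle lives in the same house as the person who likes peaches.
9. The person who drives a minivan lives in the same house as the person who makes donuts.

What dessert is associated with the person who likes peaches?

fudge

Clue 6: the person who likes pears is in house 4.
The only favorite fruit still possible for house 1 is peaches.
So house 2 gets oranges for favorite fruit.
So house 3 gets cherries for favorite fruit.
From clue 4, the person who makes pudding must be in house 2.
From clue 5, the person who drives a van must be in house 3.
Clue 8 places the person who drives a motorcycle in house 1.
Clue 9: the person who drives a minivan is in house 4.
By clue 9, the person who makes donuts is in house 4.
The only vehicle still possible for house 2 is jeep.
So house 3 gets tarts for dessert.
House 1's dessert must be fudge (nothing else left).
So: house 1 = motorcycle/fudge/peaches, house 2 = jeep/pudding/oranges, house 3 = van/tarts/cherries, house 4 = minivan/donuts/pears.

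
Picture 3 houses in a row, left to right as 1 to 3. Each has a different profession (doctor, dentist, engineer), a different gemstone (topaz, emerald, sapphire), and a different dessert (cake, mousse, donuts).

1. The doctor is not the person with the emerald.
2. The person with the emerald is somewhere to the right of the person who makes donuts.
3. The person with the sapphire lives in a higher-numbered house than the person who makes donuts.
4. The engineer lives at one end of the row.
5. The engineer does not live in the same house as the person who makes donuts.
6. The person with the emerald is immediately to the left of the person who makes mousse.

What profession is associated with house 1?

doctor

Clue 6: the person with the emerald is in house 2.
The person who makes mousse is in house 3 (clue 6).
House 1 gemstone: only topaz fits.
That leaves sapphire as the gemstone for house 3.
By clue 2, the person who makes donuts is in house 1.
Clue 5 places the engineer in house 3.
So house 2 gets dentist for profession.
House 2 dessert: only cake fits.
The only profession still possible for house 1 is doctor.
So: house 1 = doctor/topaz/donuts, house 2 = dentist/emerald/cake, house 3 = engineer/sapphire/mousse.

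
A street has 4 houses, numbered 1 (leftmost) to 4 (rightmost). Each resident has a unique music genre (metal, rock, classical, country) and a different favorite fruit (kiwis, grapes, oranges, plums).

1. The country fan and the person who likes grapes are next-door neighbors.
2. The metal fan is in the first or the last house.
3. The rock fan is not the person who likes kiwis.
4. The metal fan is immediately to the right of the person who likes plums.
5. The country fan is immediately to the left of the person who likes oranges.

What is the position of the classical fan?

Clue 4: the metal fan is in house 4.
Clue 4: the person who likes plums is in house 3.
That leaves kiwis as the favorite fruit for house 1.
The country fan is narrowed to house 1 or 3; consider each.
Placing it in house 1 leads to a contradiction, so it's in house 3.
Clue 5 places the person who likes oranges in house 4.
That leaves classical as the music genre for house 1.
So house 2 gets rock for music genre.
That leaves grapes as the favorite fruit for house 2.
So: house 1 = classical/kiwis, house 2 = rock/grapes, house 3 = country/plums, house 4 = metal/oranges.

1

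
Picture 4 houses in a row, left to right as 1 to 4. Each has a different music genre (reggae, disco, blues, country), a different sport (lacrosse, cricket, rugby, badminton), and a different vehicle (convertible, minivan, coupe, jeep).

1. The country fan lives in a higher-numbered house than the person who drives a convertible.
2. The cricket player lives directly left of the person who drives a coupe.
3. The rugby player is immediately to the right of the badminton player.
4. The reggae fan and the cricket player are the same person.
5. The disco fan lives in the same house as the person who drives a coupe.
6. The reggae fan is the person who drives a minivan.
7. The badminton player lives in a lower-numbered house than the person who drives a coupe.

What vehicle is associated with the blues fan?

The country fan is narrowed to house 2 or 3 or 4; consider each.
Placing it in house 3 and house 4 leads to a contradiction, so it's in house 2.
From clue 1, the person who drives a convertible must be in house 1.
From clue 6, the reggae fan must be in house 3.
Clue 6 places the person who drives a minivan in house 3.
That leaves blues as the music genre for house 1.
So house 4 gets disco for music genre.
The only vehicle still possible for house 2 is jeep.
That leaves coupe as the vehicle for house 4.
Clue 2: the cricket player is in house 3.
The rugby player is in house 2 (clue 3).
Clue 3: the badminton player is in house 1.
That leaves lacrosse as the sport for house 4.
So: house 1 = blues/badminton/convertible, house 2 = country/rugby/jeep, house 3 = reggae/cricket/minivan, house 4 = disco/lacrosse/coupe.

convertible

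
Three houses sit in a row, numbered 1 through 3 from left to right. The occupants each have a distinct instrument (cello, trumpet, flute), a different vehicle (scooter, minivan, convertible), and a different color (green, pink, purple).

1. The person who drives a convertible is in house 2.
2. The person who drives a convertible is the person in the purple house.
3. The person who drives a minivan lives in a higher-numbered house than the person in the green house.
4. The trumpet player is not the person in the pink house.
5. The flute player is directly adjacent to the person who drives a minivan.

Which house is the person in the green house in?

Clue 1 places the person who drives a convertible in house 2.
From clue 2, the person in the purple house must be in house 2.
That leaves scooter as the vehicle for house 1.
So house 3 gets minivan for vehicle.
House 3 color: only pink fits.
Clue 5 places the flute player in house 2.
So house 3 gets cello for instrument.
The only color still possible for house 1 is green.
House 1 instrument: only trumpet fits.
So: house 1 = trumpet/scooter/green, house 2 = flute/convertible/purple, house 3 = cello/minivan/pink.

1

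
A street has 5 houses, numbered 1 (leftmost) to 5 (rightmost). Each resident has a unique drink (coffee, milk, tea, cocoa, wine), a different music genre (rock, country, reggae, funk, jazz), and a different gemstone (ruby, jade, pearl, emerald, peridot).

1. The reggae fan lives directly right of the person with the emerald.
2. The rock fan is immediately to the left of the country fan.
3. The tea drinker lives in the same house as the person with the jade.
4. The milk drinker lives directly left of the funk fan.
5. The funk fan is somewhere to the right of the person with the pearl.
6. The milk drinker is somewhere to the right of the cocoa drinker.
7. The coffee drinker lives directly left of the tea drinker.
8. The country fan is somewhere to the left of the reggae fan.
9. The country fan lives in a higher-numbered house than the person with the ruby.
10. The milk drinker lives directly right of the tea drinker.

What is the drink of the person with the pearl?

The only drink still possible for house 5 is wine.
That leaves milk as the drink for house 4.
The only gemstone still possible for house 5 is peridot.
Clue 4: the funk fan is in house 5.
By clue 10, the tea drinker is in house 3.
The person with the jade is in house 3 (clue 3).
Clue 7: the coffee drinker is in house 2.
House 1 drink: only cocoa fits.
House 2 gemstone: only emerald fits.
So house 4 gets pearl for gemstone.
From clue 1, the reggae fan must be in house 3.
Clue 8: the country fan is in house 2.
The only music genre still possible for house 4 is jazz.
House 1 gemstone: only ruby fits.
House 1 music genre: only rock fits.
So: house 1 = cocoa/rock/ruby, house 2 = coffee/country/emerald, house 3 = tea/reggae/jade, house 4 = milk/jazz/pearl, house 5 = wine/funk/peridot.

milk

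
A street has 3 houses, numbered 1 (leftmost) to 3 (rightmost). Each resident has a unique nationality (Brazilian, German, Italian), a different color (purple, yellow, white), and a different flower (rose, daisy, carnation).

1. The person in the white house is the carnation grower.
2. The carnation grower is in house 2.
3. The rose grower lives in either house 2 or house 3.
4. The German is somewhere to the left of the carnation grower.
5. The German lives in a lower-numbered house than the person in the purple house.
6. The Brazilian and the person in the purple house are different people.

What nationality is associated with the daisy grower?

From clue 2, the carnation grower must be in house 2.
Clue 4: the German is in house 1.
So house 1 gets daisy for flower.
So house 3 gets rose for flower.
By clue 1, the person in the white house is in house 2.
House 1 color: only yellow fits.
So house 3 gets purple for color.
The Brazilian is in house 2 (clue 6).
House 3's nationality must be Italian (nothing else left).
So: house 1 = German/yellow/daisy, house 2 = Brazilian/white/carnation, house 3 = Italian/purple/rose.

German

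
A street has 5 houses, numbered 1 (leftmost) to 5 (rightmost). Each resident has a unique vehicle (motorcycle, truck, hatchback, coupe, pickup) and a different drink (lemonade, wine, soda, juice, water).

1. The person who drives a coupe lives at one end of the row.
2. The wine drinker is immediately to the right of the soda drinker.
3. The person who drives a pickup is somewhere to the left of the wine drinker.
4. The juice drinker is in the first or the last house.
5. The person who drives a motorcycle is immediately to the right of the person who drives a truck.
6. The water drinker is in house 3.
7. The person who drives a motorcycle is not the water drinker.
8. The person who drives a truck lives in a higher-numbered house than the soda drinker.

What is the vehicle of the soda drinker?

pickup

From clue 6, the water drinker must be in house 3.
Clue 2 places the wine drinker in house 2.
Clue 2 places the soda drinker in house 1.
By clue 3, the person who drives a pickup is in house 1.
The only vehicle still possible for house 2 is hatchback.
House 3's vehicle must be truck (nothing else left).
That leaves motorcycle as the vehicle for house 4.
So house 5 gets coupe for vehicle.
House 4 drink: only lemonade fits.
House 5's drink must be juice (nothing else left).
So: house 1 = pickup/soda, house 2 = hatchback/wine, house 3 = truck/water, house 4 = motorcycle/lemonade, house 5 = coupe/juice.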